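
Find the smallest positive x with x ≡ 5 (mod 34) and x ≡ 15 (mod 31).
821

Using Chinese Remainder Theorem:
M = 34 × 31 = 1054
M1 = 31, M2 = 34
y1 = 31^(-1) mod 34 = 11
y2 = 34^(-1) mod 31 = 21
x = (5×31×11 + 15×34×21) mod 1054 = 821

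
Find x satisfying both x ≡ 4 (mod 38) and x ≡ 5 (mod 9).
194

Using Chinese Remainder Theorem:
M = 38 × 9 = 342
M1 = 9, M2 = 38
y1 = 9^(-1) mod 38 = 17
y2 = 38^(-1) mod 9 = 5
x = (4×9×17 + 5×38×5) mod 342 = 194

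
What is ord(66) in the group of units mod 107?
106

107 is prime, so ord(66) divides φ(107) = 106.
Divisors of 106: 1, 2, 53, 106.
Repeated squaring: 66^1 ≡ 66, 66^2 ≡ 76, 66^4 ≡ 105, 66^8 ≡ 4, 66^16 ≡ 16, 66^32 ≡ 42, 66^64 ≡ 52 (mod 107).
Test 66^d mod 107 for each divisor d in increasing order:
66^1 ≡ 66
66^2 ≡ 76
66^53 = 66^32·66^16·66^4·66^1 ≡ 106
66^106 = 66^64·66^32·66^8·66^2 ≡ 1  ← first divisor giving 1
The order is 106.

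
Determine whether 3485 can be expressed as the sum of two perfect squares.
2² + 59² (a=2, b=59)

Factorization: 3485 = 5 × 17 × 41
By Fermat: n is sum of two squares iff every prime p ≡ 3 (mod 4) appears to even power.
All primes ≡ 3 (mod 4) appear to even power.
Search a = 0, 1, 2, … for 3485 - a² a perfect square: first hit at a = 2: 3485 - 4 = 3481 = 59².
3485 = 2² + 59² = 4 + 3481 ✓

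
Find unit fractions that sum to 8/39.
1/5 + 1/195

Greedy algorithm:
8/39: ceiling(39/8) = 5, use 1/5
1/195: ceiling(195/1) = 195, use 1/195
Result: 8/39 = 1/5 + 1/195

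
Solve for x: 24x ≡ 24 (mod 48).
x ≡ 1 (mod 2)

gcd(24, 48) = 24, which divides 24, so solutions exist.
Divide through by 24: x ≡ 1 (mod 2).
The coefficient of x is now 1, so x ≡ 1 (mod 2).
Check: 24 × 1 = 24 ≡ 24 (mod 48).
x ≡ 1 (mod 2), giving 24 solutions mod 48.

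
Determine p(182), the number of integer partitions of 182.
819876908323

p(n) counts ways to write n as a sum of positive integers (order ignored).
Euler's pentagonal recurrence: p(k) = p(k-1) + p(k-2) - p(k-5) - p(k-7) + p(k-12) + p(k-15) - ... (offsets j(3j∓1)/2, signs ++--, p(0)=1, p(<0)=0).
DP table for k = 0..181: p(0)=1, p(1)=1, p(2)=2, p(3)=3, p(4)=5, p(5)=7, p(6)=11, p(7)=15, p(8)=22, p(9)=30, p(10)=42, p(11)=56, p(12)=77, p(13)=101, p(14)=135, p(15)=176, p(16)=231, p(17)=297, p(18)=385, p(19)=490, p(20)=627, p(21)=792, p(22)=1002, p(23)=1255, p(24)=1575, p(25)=1958, p(26)=2436, p(27)=3010, p(28)=3718, p(29)=4565, p(30)=5604, p(31)=6842, p(32)=8349, p(33)=10143, p(34)=12310, p(35)=14883, p(36)=17977, p(37)=21637, p(38)=26015, p(39)=31185, p(40)=37338, p(41)=44583, p(42)=53174, p(43)=63261, p(44)=75175, p(45)=89134, p(46)=105558, p(47)=124754, p(48)=147273, p(49)=173525, p(50)=204226, p(51)=239943, p(52)=281589, p(53)=329931, p(54)=386155, p(55)=451276, p(56)=526823, p(57)=614154, p(58)=715220, p(59)=831820, p(60)=966467, p(61)=1121505, p(62)=1300156, p(63)=1505499, p(64)=1741630, p(65)=2012558, p(66)=2323520, p(67)=2679689, p(68)=3087735, p(69)=3554345, p(70)=4087968, p(71)=4697205, p(72)=5392783, p(73)=6185689, p(74)=7089500, p(75)=8118264, p(76)=9289091, p(77)=10619863, p(78)=12132164, p(79)=13848650, p(80)=15796476, p(81)=18004327, p(82)=20506255, p(83)=23338469, p(84)=26543660, p(85)=30167357, p(86)=34262962, p(87)=38887673, p(88)=44108109, p(89)=49995925, p(90)=56634173, p(91)=64112359, p(92)=72533807, p(93)=82010177, p(94)=92669720, p(95)=104651419, p(96)=118114304, p(97)=133230930, p(98)=150198136, p(99)=169229875, p(100)=190569292, p(101)=214481126, p(102)=241265379, p(103)=271248950, p(104)=304801365, p(105)=342325709, p(106)=384276336, p(107)=431149389, p(108)=483502844, p(109)=541946240, p(110)=607163746, p(111)=679903203, p(112)=761002156, p(113)=851376628, p(114)=952050665, p(115)=1064144451, p(116)=1188908248, p(117)=1327710076, p(118)=1482074143, p(119)=1653668665, p(120)=1844349560, p(121)=2056148051, p(122)=2291320912, p(123)=2552338241, p(124)=2841940500, p(125)=3163127352, p(126)=3519222692, p(127)=3913864295, p(128)=4351078600, p(129)=4835271870, p(130)=5371315400, p(131)=5964539504, p(132)=6620830889, p(133)=7346629512, p(134)=8149040695, p(135)=9035836076, p(136)=10015581680, p(137)=11097645016, p(138)=12292341831, p(139)=13610949895, p(140)=15065878135, p(141)=16670689208, p(142)=18440293320, p(143)=20390982757, p(144)=22540654445, p(145)=24908858009, p(146)=27517052599, p(147)=30388671978, p(148)=33549419497, p(149)=37027355200, p(150)=40853235313, p(151)=45060624582, p(152)=49686288421, p(153)=54770336324, p(154)=60356673280, p(155)=66493182097, p(156)=73232243759, p(157)=80630964769, p(158)=88751778802, p(159)=97662728555, p(160)=107438159466, p(161)=118159068427, p(162)=129913904637, p(163)=142798995930, p(164)=156919475295, p(165)=172389800255, p(166)=189334822579, p(167)=207890420102, p(168)=228204732751, p(169)=250438925115, p(170)=274768617130, p(171)=301384802048, p(172)=330495499613, p(173)=362326859895, p(174)=397125074750, p(175)=435157697830, p(176)=476715857290, p(177)=522115831195, p(178)=571701605655, p(179)=625846753120, p(180)=684957390936, p(181)=749474411781.
Final step: p(182) = p(181) + p(180) - p(177) - p(175) + p(170) + p(167) - p(160) - p(156) + p(147) + p(142) - p(131) - p(125) + p(112) + p(105) - p(90) - p(82) + p(65) + p(56) - p(37) - p(27) + p(6)
= 749474411781 + 684957390936 - 522115831195 - 435157697830 + 274768617130 + 207890420102 - 107438159466 - 73232243759 + 30388671978 + 18440293320 - 5964539504 - 3163127352 + 761002156 + 342325709 - 56634173 - 20506255 + 2012558 + 526823 - 21637 - 3010 + 11
= 819876908323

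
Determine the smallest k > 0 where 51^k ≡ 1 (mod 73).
8

73 is prime, so ord(51) divides φ(73) = 72.
Divisors of 72: 1, 2, 3, 4, 6, 8, 9, 12, 18, 24, 36, 72.
Repeated squaring: 51^1 ≡ 51, 51^2 ≡ 46, 51^4 ≡ 72, 51^8 ≡ 1, 51^16 ≡ 1, 51^32 ≡ 1, 51^64 ≡ 1 (mod 73).
Test 51^d mod 73 for each divisor d in increasing order:
51^1 ≡ 51
51^2 ≡ 46
51^3 = 51^2·51^1 ≡ 10
51^4 ≡ 72
51^6 = 51^4·51^2 ≡ 27
51^8 ≡ 1  ← first divisor giving 1
The order is 8.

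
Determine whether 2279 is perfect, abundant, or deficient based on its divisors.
deficient

Proper divisors of 2279: sum = 1 + 43 + 53 = 97
Since 97 < 2279, 2279 is deficient.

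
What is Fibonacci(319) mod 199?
89

Matrix identity: Q^n = [[F_(n+1), F_n], [F_n, F_(n-1)]] with Q = [[1,1],[1,0]].
n = 319 = 100111111₂. Square-and-multiply, entries mod 199:
Q^1 = [[1,1],[1,0]]
Q^2 = (Q^1)² = [[2,1],[1,1]]
Q^4 = (Q^2)² = [[5,3],[3,2]]
Q^9 = (Q^4)²·Q = [[55,34],[34,21]]
Q^19 = (Q^9)²·Q = [[198,2],[2,196]]
Q^39 = (Q^19)²·Q = [[196,5],[5,191]]
Q^79 = (Q^39)²·Q = [[178,34],[34,144]]
Q^159 = (Q^79)²·Q = [[8,5],[5,3]]
Q^319 = (Q^159)²·Q = [[144,89],[89,55]]
F_319 mod 199 = Q^319[0][1] = 89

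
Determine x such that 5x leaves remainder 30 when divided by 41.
x ≡ 6 (mod 41)

gcd(5, 41) = 1, which divides 30, so solutions exist.
Find 5^(-1) mod 41 by the extended Euclidean algorithm:
41 = 8 × 5 + 1  ⟹  1 = (1)·41 + (-8)·5
So (-8)·5 ≡ 1 (mod 41), i.e. 5^(-1) ≡ -8 ≡ 33 (mod 41).
x ≡ 33 × 30 = 990 ≡ 6 (mod 41).
Check: 5 × 6 = 30 ≡ 30 (mod 41).
Unique solution: x ≡ 6 (mod 41)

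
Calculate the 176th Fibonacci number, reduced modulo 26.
21

Matrix identity: Q^n = [[F_(n+1), F_n], [F_n, F_(n-1)]] with Q = [[1,1],[1,0]].
n = 176 = 10110000₂. Square-and-multiply, entries mod 26:
Q^1 = [[1,1],[1,0]]
Q^2 = (Q^1)² = [[2,1],[1,1]]
Q^5 = (Q^2)²·Q = [[8,5],[5,3]]
Q^11 = (Q^5)²·Q = [[14,11],[11,3]]
Q^22 = (Q^11)² = [[5,5],[5,0]]
Q^44 = (Q^22)² = [[24,25],[25,25]]
Q^88 = (Q^44)² = [[5,3],[3,2]]
Q^176 = (Q^88)² = [[8,21],[21,13]]
F_176 mod 26 = Q^176[0][1] = 21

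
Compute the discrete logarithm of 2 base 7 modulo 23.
14

Baby-step giant-step with step n = ⌈√23⌉ = 5.
Baby steps 7^j mod 23 (j:value) for j=0..4: 0:1, 1:7, 2:3, 3:21, 4:9.
Giant-step multiplier: 7^(-5) ≡ 7^(22-5) = 7^17 ≡ 19 (mod 23).
Giant steps γ_i = 2·19^i mod 23: γ_0=2, γ_1=15, γ_2=9 (in table at j=4).
x = i·n + j = 2·5 + 4 = 14.
Check: 7^14 ≡ 2 (mod 23).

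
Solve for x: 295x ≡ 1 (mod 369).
364

gcd(295, 369) = 1, so the inverse exists.
Extended Euclidean algorithm on (369, 295):
369 = 1 × 295 + 74  ⟹  74 = (1)·369 + (-1)·295
295 = 3 × 74 + 73  ⟹  73 = (-3)·369 + (4)·295
74 = 1 × 73 + 1  ⟹  1 = (4)·369 + (-5)·295
So (-5)·295 ≡ 1 (mod 369), i.e. 295^(-1) ≡ -5 ≡ 364 (mod 369).
Check: 295 × 364 = 107380 ≡ 1 (mod 369)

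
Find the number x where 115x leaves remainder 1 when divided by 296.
139

gcd(115, 296) = 1, so the inverse exists.
Extended Euclidean algorithm on (296, 115):
296 = 2 × 115 + 66  ⟹  66 = (1)·296 + (-2)·115
115 = 1 × 66 + 49  ⟹  49 = (-1)·296 + (3)·115
66 = 1 × 49 + 17  ⟹  17 = (2)·296 + (-5)·115
49 = 2 × 17 + 15  ⟹  15 = (-5)·296 + (13)·115
17 = 1 × 15 + 2  ⟹  2 = (7)·296 + (-18)·115
15 = 7 × 2 + 1  ⟹  1 = (-54)·296 + (139)·115
So (139)·115 ≡ 1 (mod 296), i.e. 115^(-1) ≡ 139 (mod 296).
Check: 115 × 139 = 15985 ≡ 1 (mod 296)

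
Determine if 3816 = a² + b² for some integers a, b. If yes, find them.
30² + 54² (a=30, b=54)

Factorization: 3816 = 2^3 × 3^2 × 53
By Fermat: n is sum of two squares iff every prime p ≡ 3 (mod 4) appears to even power.
All primes ≡ 3 (mod 4) appear to even power.
Search a = 0, 1, 2, … for 3816 - a² a perfect square: first hit at a = 30: 3816 - 900 = 2916 = 54².
3816 = 30² + 54² = 900 + 2916 ✓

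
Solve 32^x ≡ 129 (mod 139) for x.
114

Baby-step giant-step with step n = ⌈√139⌉ = 12.
Baby steps 32^j mod 139 (j:value) for j=0..11: 0:1, 1:32, 2:51, 3:103, 4:99, 5:110, 6:45, 7:50, 8:71, 9:48, 10:7, 11:85.
Giant-step multiplier: 32^(-12) ≡ 32^(138-12) = 32^126 ≡ 44 (mod 139).
Giant steps γ_i = 129·44^i mod 139: γ_0=129, γ_1=116, γ_2=100, γ_3=91, γ_4=112, γ_5=63, γ_6=131, γ_7=65, γ_8=80, γ_9=45 (in table at j=6).
x = i·n + j = 9·12 + 6 = 114.
Check: 32^114 ≡ 129 (mod 139).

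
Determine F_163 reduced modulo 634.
609

Matrix identity: Q^n = [[F_(n+1), F_n], [F_n, F_(n-1)]] with Q = [[1,1],[1,0]].
n = 163 = 10100011₂. Square-and-multiply, entries mod 634:
Q^1 = [[1,1],[1,0]]
Q^2 = (Q^1)² = [[2,1],[1,1]]
Q^5 = (Q^2)²·Q = [[8,5],[5,3]]
Q^10 = (Q^5)² = [[89,55],[55,34]]
Q^20 = (Q^10)² = [[168,425],[425,377]]
Q^40 = (Q^20)² = [[263,215],[215,48]]
Q^81 = (Q^40)²·Q = [[301,6],[6,295]]
Q^163 = (Q^81)²·Q = [[381,609],[609,406]]
F_163 mod 634 = Q^163[0][1] = 609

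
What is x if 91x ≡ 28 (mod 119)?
x ≡ 16 (mod 17)

gcd(91, 119) = 7, which divides 28, so solutions exist.
Divide through by 7: 13x ≡ 4 (mod 17).
Find 13^(-1) mod 17 by the extended Euclidean algorithm:
17 = 1 × 13 + 4  ⟹  4 = (1)·17 + (-1)·13
13 = 3 × 4 + 1  ⟹  1 = (-3)·17 + (4)·13
So (4)·13 ≡ 1 (mod 17), i.e. 13^(-1) ≡ 4 (mod 17).
x ≡ 4 × 4 = 16 ≡ 16 (mod 17).
Check: 91 × 16 = 1456 ≡ 28 (mod 119).
x ≡ 16 (mod 17), giving 7 solutions mod 119.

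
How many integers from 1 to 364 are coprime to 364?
144

364 = 2^2 × 7 × 13
φ(n) = n × ∏(1 - 1/p) for each prime p dividing n
φ(364) = 364 × (1 - 1/2) × (1 - 1/7) × (1 - 1/13) = 144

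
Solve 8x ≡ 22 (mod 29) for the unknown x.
x ≡ 10 (mod 29)

gcd(8, 29) = 1, which divides 22, so solutions exist.
Find 8^(-1) mod 29 by the extended Euclidean algorithm:
29 = 3 × 8 + 5  ⟹  5 = (1)·29 + (-3)·8
8 = 1 × 5 + 3  ⟹  3 = (-1)·29 + (4)·8
5 = 1 × 3 + 2  ⟹  2 = (2)·29 + (-7)·8
3 = 1 × 2 + 1  ⟹  1 = (-3)·29 + (11)·8
So (11)·8 ≡ 1 (mod 29), i.e. 8^(-1) ≡ 11 (mod 29).
x ≡ 11 × 22 = 242 ≡ 10 (mod 29).
Check: 8 × 10 = 80 ≡ 22 (mod 29).
Unique solution: x ≡ 10 (mod 29)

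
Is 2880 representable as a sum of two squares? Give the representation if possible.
24² + 48² (a=24, b=48)

Factorization: 2880 = 2^6 × 3^2 × 5
By Fermat: n is sum of two squares iff every prime p ≡ 3 (mod 4) appears to even power.
All primes ≡ 3 (mod 4) appear to even power.
Search a = 0, 1, 2, … for 2880 - a² a perfect square: first hit at a = 24: 2880 - 576 = 2304 = 48².
2880 = 24² + 48² = 576 + 2304 ✓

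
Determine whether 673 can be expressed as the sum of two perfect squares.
12² + 23² (a=12, b=23)

Factorization: 673 = 673
By Fermat: n is sum of two squares iff every prime p ≡ 3 (mod 4) appears to even power.
All primes ≡ 3 (mod 4) appear to even power.
Search a = 0, 1, 2, … for 673 - a² a perfect square: first hit at a = 12: 673 - 144 = 529 = 23².
673 = 12² + 23² = 144 + 529 ✓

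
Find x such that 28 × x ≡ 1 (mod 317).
34

gcd(28, 317) = 1, so the inverse exists.
Extended Euclidean algorithm on (317, 28):
317 = 11 × 28 + 9  ⟹  9 = (1)·317 + (-11)·28
28 = 3 × 9 + 1  ⟹  1 = (-3)·317 + (34)·28
So (34)·28 ≡ 1 (mod 317), i.e. 28^(-1) ≡ 34 (mod 317).
Check: 28 × 34 = 952 ≡ 1 (mod 317)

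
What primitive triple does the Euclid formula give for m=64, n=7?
(4047, 896, 4145)

Euclid's formula: a = m² - n², b = 2mn, c = m² + n²
m = 64, n = 7
a = 64² - 7² = 4096 - 49 = 4047
b = 2 × 64 × 7 = 896
c = 64² + 7² = 4096 + 49 = 4145
Verification: 4047² + 896² = 16378209 + 802816 = 17181025 = 4145² ✓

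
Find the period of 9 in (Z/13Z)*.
3

13 is prime, so ord(9) divides φ(13) = 12.
Divisors of 12: 1, 2, 3, 4, 6, 12.
Repeated squaring: 9^1 ≡ 9, 9^2 ≡ 3, 9^4 ≡ 9, 9^8 ≡ 3 (mod 13).
Test 9^d mod 13 for each divisor d in increasing order:
9^1 ≡ 9
9^2 ≡ 3
9^3 = 9^2·9^1 ≡ 1  ← first divisor giving 1
The order is 3.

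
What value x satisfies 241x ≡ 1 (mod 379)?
184

gcd(241, 379) = 1, so the inverse exists.
Extended Euclidean algorithm on (379, 241):
379 = 1 × 241 + 138  ⟹  138 = (1)·379 + (-1)·241
241 = 1 × 138 + 103  ⟹  103 = (-1)·379 + (2)·241
138 = 1 × 103 + 35  ⟹  35 = (2)·379 + (-3)·241
103 = 2 × 35 + 33  ⟹  33 = (-5)·379 + (8)·241
35 = 1 × 33 + 2  ⟹  2 = (7)·379 + (-11)·241
33 = 16 × 2 + 1  ⟹  1 = (-117)·379 + (184)·241
So (184)·241 ≡ 1 (mod 379), i.e. 241^(-1) ≡ 184 (mod 379).
Check: 241 × 184 = 44344 ≡ 1 (mod 379)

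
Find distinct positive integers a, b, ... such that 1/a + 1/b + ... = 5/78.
1/16 + 1/624

Greedy algorithm:
5/78: ceiling(78/5) = 16, use 1/16
1/624: ceiling(624/1) = 624, use 1/624
Result: 5/78 = 1/16 + 1/624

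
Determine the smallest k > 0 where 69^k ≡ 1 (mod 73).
18

73 is prime, so ord(69) divides φ(73) = 72.
Divisors of 72: 1, 2, 3, 4, 6, 8, 9, 12, 18, 24, 36, 72.
Repeated squaring: 69^1 ≡ 69, 69^2 ≡ 16, 69^4 ≡ 37, 69^8 ≡ 55, 69^16 ≡ 32, 69^32 ≡ 2, 69^64 ≡ 4 (mod 73).
Test 69^d mod 73 for each divisor d in increasing order:
69^1 ≡ 69
69^2 ≡ 16
69^3 = 69^2·69^1 ≡ 9
69^4 ≡ 37
69^6 = 69^4·69^2 ≡ 8
69^8 ≡ 55
69^9 = 69^8·69^1 ≡ 72
69^12 = 69^8·69^4 ≡ 64
69^18 = 69^16·69^2 ≡ 1  ← first divisor giving 1
The order is 18.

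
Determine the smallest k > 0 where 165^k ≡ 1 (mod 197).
196

197 is prime, so ord(165) divides φ(197) = 196.
Divisors of 196: 1, 2, 4, 7, 14, 28, 49, 98, 196.
Repeated squaring: 165^1 ≡ 165, 165^2 ≡ 39, 165^4 ≡ 142, 165^8 ≡ 70, 165^16 ≡ 172, 165^32 ≡ 34, 165^64 ≡ 171, 165^128 ≡ 85 (mod 197).
Test 165^d mod 197 for each divisor d in increasing order:
165^1 ≡ 165
165^2 ≡ 39
165^4 ≡ 142
165^7 = 165^4·165^2·165^1 ≡ 84
165^14 = 165^8·165^4·165^2 ≡ 161
165^28 = 165^16·165^8·165^4 ≡ 114
165^49 = 165^32·165^16·165^1 ≡ 14
165^98 = 165^64·165^32·165^2 ≡ 196
165^196 = 165^128·165^64·165^4 ≡ 1  ← first divisor giving 1
The order is 196.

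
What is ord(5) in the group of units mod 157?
156

157 is prime, so ord(5) divides φ(157) = 156.
Divisors of 156: 1, 2, 3, 4, 6, 12, 13, 26, 39, 52, 78, 156.
Repeated squaring: 5^1 ≡ 5, 5^2 ≡ 25, 5^4 ≡ 154, 5^8 ≡ 9, 5^16 ≡ 81, 5^32 ≡ 124, 5^64 ≡ 147, 5^128 ≡ 100 (mod 157).
Test 5^d mod 157 for each divisor d in increasing order:
5^1 ≡ 5
5^2 ≡ 25
5^3 = 5^2·5^1 ≡ 125
5^4 ≡ 154
5^6 = 5^4·5^2 ≡ 82
5^12 = 5^8·5^4 ≡ 130
5^13 = 5^8·5^4·5^1 ≡ 22
5^26 = 5^16·5^8·5^2 ≡ 13
5^39 = 5^32·5^4·5^2·5^1 ≡ 129
5^52 = 5^32·5^16·5^4 ≡ 12
5^78 = 5^64·5^8·5^4·5^2 ≡ 156
5^156 = 5^128·5^16·5^8·5^4 ≡ 1  ← first divisor giving 1
The order is 156.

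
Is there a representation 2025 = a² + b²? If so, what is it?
0² + 45² (a=0, b=45)

Factorization: 2025 = 3^4 × 5^2
By Fermat: n is sum of two squares iff every prime p ≡ 3 (mod 4) appears to even power.
All primes ≡ 3 (mod 4) appear to even power.
Search a = 0, 1, 2, … for 2025 - a² a perfect square: first hit at a = 0: 2025 - 0 = 2025 = 45².
2025 = 0² + 45² = 0 + 2025 ✓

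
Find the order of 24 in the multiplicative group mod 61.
20

61 is prime, so ord(24) divides φ(61) = 60.
Divisors of 60: 1, 2, 3, 4, 5, 6, 10, 12, 15, 20, 30, 60.
Repeated squaring: 24^1 ≡ 24, 24^2 ≡ 27, 24^4 ≡ 58, 24^8 ≡ 9, 24^16 ≡ 20, 24^32 ≡ 34 (mod 61).
Test 24^d mod 61 for each divisor d in increasing order:
24^1 ≡ 24
24^2 ≡ 27
24^3 = 24^2·24^1 ≡ 38
24^4 ≡ 58
24^5 = 24^4·24^1 ≡ 50
24^6 = 24^4·24^2 ≡ 41
24^10 = 24^8·24^2 ≡ 60
24^12 = 24^8·24^4 ≡ 34
24^15 = 24^8·24^4·24^2·24^1 ≡ 11
24^20 = 24^16·24^4 ≡ 1  ← first divisor giving 1
The order is 20.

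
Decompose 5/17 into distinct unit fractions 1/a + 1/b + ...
1/4 + 1/23 + 1/1564

Greedy algorithm:
5/17: ceiling(17/5) = 4, use 1/4
3/68: ceiling(68/3) = 23, use 1/23
1/1564: ceiling(1564/1) = 1564, use 1/1564
Result: 5/17 = 1/4 + 1/23 + 1/1564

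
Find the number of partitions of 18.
385

p(n) counts ways to write n as a sum of positive integers (order ignored).
Euler's pentagonal recurrence: p(k) = p(k-1) + p(k-2) - p(k-5) - p(k-7) + p(k-12) + p(k-15) - ... (offsets j(3j∓1)/2, signs ++--, p(0)=1, p(<0)=0).
DP table for k = 0..17: p(0)=1, p(1)=1, p(2)=2, p(3)=3, p(4)=5, p(5)=7, p(6)=11, p(7)=15, p(8)=22, p(9)=30, p(10)=42, p(11)=56, p(12)=77, p(13)=101, p(14)=135, p(15)=176, p(16)=231, p(17)=297.
Final step: p(18) = p(17) + p(16) - p(13) - p(11) + p(6) + p(3)
= 297 + 231 - 101 - 56 + 11 + 3
= 385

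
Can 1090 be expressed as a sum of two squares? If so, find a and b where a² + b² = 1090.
1² + 33² (a=1, b=33)

Factorization: 1090 = 2 × 5 × 109
By Fermat: n is sum of two squares iff every prime p ≡ 3 (mod 4) appears to even power.
All primes ≡ 3 (mod 4) appear to even power.
Search a = 0, 1, 2, … for 1090 - a² a perfect square: first hit at a = 1: 1090 - 1 = 1089 = 33².
1090 = 1² + 33² = 1 + 1089 ✓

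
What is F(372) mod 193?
171

Matrix identity: Q^n = [[F_(n+1), F_n], [F_n, F_(n-1)]] with Q = [[1,1],[1,0]].
n = 372 = 101110100₂. Square-and-multiply, entries mod 193:
Q^1 = [[1,1],[1,0]]
Q^2 = (Q^1)² = [[2,1],[1,1]]
Q^5 = (Q^2)²·Q = [[8,5],[5,3]]
Q^11 = (Q^5)²·Q = [[144,89],[89,55]]
Q^23 = (Q^11)²·Q = [[48,93],[93,148]]
Q^46 = (Q^23)² = [[145,86],[86,59]]
Q^93 = (Q^46)²·Q = [[31,50],[50,174]]
Q^186 = (Q^93)² = [[180,21],[21,159]]
Q^372 = (Q^186)² = [[31,171],[171,53]]
F_372 mod 193 = Q^372[0][1] = 171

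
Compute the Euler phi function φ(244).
120

244 = 2^2 × 61
φ(n) = n × ∏(1 - 1/p) for each prime p dividing n
φ(244) = 244 × (1 - 1/2) × (1 - 1/61) = 120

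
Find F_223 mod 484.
365

Matrix identity: Q^n = [[F_(n+1), F_n], [F_n, F_(n-1)]] with Q = [[1,1],[1,0]].
n = 223 = 11011111₂. Square-and-multiply, entries mod 484:
Q^1 = [[1,1],[1,0]]
Q^3 = (Q^1)²·Q = [[3,2],[2,1]]
Q^6 = (Q^3)² = [[13,8],[8,5]]
Q^13 = (Q^6)²·Q = [[377,233],[233,144]]
Q^27 = (Q^13)²·Q = [[307,398],[398,393]]
Q^55 = (Q^27)²·Q = [[305,5],[5,300]]
Q^111 = (Q^55)²·Q = [[243,122],[122,121]]
Q^223 = (Q^111)²·Q = [[245,365],[365,364]]
F_223 mod 484 = Q^223[0][1] = 365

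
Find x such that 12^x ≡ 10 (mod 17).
15

Baby-step giant-step with step n = ⌈√17⌉ = 5.
Baby steps 12^j mod 17 (j:value) for j=0..4: 0:1, 1:12, 2:8, 3:11, 4:13.
Giant-step multiplier: 12^(-5) ≡ 12^(16-5) = 12^11 ≡ 6 (mod 17).
Giant steps γ_i = 10·6^i mod 17: γ_0=10, γ_1=9, γ_2=3, γ_3=1 (in table at j=0).
x = i·n + j = 3·5 + 0 = 15.
Check: 12^15 ≡ 10 (mod 17).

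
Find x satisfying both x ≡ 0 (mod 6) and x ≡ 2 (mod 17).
36

Using Chinese Remainder Theorem:
M = 6 × 17 = 102
M1 = 17, M2 = 6
y1 = 17^(-1) mod 6 = 5
y2 = 6^(-1) mod 17 = 3
x = (0×17×5 + 2×6×3) mod 102 = 36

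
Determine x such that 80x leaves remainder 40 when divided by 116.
x ≡ 15 (mod 29)

gcd(80, 116) = 4, which divides 40, so solutions exist.
Divide through by 4: 20x ≡ 10 (mod 29).
Find 20^(-1) mod 29 by the extended Euclidean algorithm:
29 = 1 × 20 + 9  ⟹  9 = (1)·29 + (-1)·20
20 = 2 × 9 + 2  ⟹  2 = (-2)·29 + (3)·20
9 = 4 × 2 + 1  ⟹  1 = (9)·29 + (-13)·20
So (-13)·20 ≡ 1 (mod 29), i.e. 20^(-1) ≡ -13 ≡ 16 (mod 29).
x ≡ 16 × 10 = 160 ≡ 15 (mod 29).
Check: 80 × 15 = 1200 ≡ 40 (mod 116).
x ≡ 15 (mod 29), giving 4 solutions mod 116.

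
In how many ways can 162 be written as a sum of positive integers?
129913904637

p(n) counts ways to write n as a sum of positive integers (order ignored).
Euler's pentagonal recurrence: p(k) = p(k-1) + p(k-2) - p(k-5) - p(k-7) + p(k-12) + p(k-15) - ... (offsets j(3j∓1)/2, signs ++--, p(0)=1, p(<0)=0).
DP table for k = 0..161: p(0)=1, p(1)=1, p(2)=2, p(3)=3, p(4)=5, p(5)=7, p(6)=11, p(7)=15, p(8)=22, p(9)=30, p(10)=42, p(11)=56, p(12)=77, p(13)=101, p(14)=135, p(15)=176, p(16)=231, p(17)=297, p(18)=385, p(19)=490, p(20)=627, p(21)=792, p(22)=1002, p(23)=1255, p(24)=1575, p(25)=1958, p(26)=2436, p(27)=3010, p(28)=3718, p(29)=4565, p(30)=5604, p(31)=6842, p(32)=8349, p(33)=10143, p(34)=12310, p(35)=14883, p(36)=17977, p(37)=21637, p(38)=26015, p(39)=31185, p(40)=37338, p(41)=44583, p(42)=53174, p(43)=63261, p(44)=75175, p(45)=89134, p(46)=105558, p(47)=124754, p(48)=147273, p(49)=173525, p(50)=204226, p(51)=239943, p(52)=281589, p(53)=329931, p(54)=386155, p(55)=451276, p(56)=526823, p(57)=614154, p(58)=715220, p(59)=831820, p(60)=966467, p(61)=1121505, p(62)=1300156, p(63)=1505499, p(64)=1741630, p(65)=2012558, p(66)=2323520, p(67)=2679689, p(68)=3087735, p(69)=3554345, p(70)=4087968, p(71)=4697205, p(72)=5392783, p(73)=6185689, p(74)=7089500, p(75)=8118264, p(76)=9289091, p(77)=10619863, p(78)=12132164, p(79)=13848650, p(80)=15796476, p(81)=18004327, p(82)=20506255, p(83)=23338469, p(84)=26543660, p(85)=30167357, p(86)=34262962, p(87)=38887673, p(88)=44108109, p(89)=49995925, p(90)=56634173, p(91)=64112359, p(92)=72533807, p(93)=82010177, p(94)=92669720, p(95)=104651419, p(96)=118114304, p(97)=133230930, p(98)=150198136, p(99)=169229875, p(100)=190569292, p(101)=214481126, p(102)=241265379, p(103)=271248950, p(104)=304801365, p(105)=342325709, p(106)=384276336, p(107)=431149389, p(108)=483502844, p(109)=541946240, p(110)=607163746, p(111)=679903203, p(112)=761002156, p(113)=851376628, p(114)=952050665, p(115)=1064144451, p(116)=1188908248, p(117)=1327710076, p(118)=1482074143, p(119)=1653668665, p(120)=1844349560, p(121)=2056148051, p(122)=2291320912, p(123)=2552338241, p(124)=2841940500, p(125)=3163127352, p(126)=3519222692, p(127)=3913864295, p(128)=4351078600, p(129)=4835271870, p(130)=5371315400, p(131)=5964539504, p(132)=6620830889, p(133)=7346629512, p(134)=8149040695, p(135)=9035836076, p(136)=10015581680, p(137)=11097645016, p(138)=12292341831, p(139)=13610949895, p(140)=15065878135, p(141)=16670689208, p(142)=18440293320, p(143)=20390982757, p(144)=22540654445, p(145)=24908858009, p(146)=27517052599, p(147)=30388671978, p(148)=33549419497, p(149)=37027355200, p(150)=40853235313, p(151)=45060624582, p(152)=49686288421, p(153)=54770336324, p(154)=60356673280, p(155)=66493182097, p(156)=73232243759, p(157)=80630964769, p(158)=88751778802, p(159)=97662728555, p(160)=107438159466, p(161)=118159068427.
Final step: p(162) = p(161) + p(160) - p(157) - p(155) + p(150) + p(147) - p(140) - p(136) + p(127) + p(122) - p(111) - p(105) + p(92) + p(85) - p(70) - p(62) + p(45) + p(36) - p(17) - p(7)
= 118159068427 + 107438159466 - 80630964769 - 66493182097 + 40853235313 + 30388671978 - 15065878135 - 10015581680 + 3913864295 + 2291320912 - 679903203 - 342325709 + 72533807 + 30167357 - 4087968 - 1300156 + 89134 + 17977 - 297 - 15
= 129913904637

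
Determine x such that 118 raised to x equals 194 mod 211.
188

Baby-step giant-step with step n = ⌈√211⌉ = 15.
Baby steps 118^j mod 211 (j:value) for j=0..14: 0:1, 1:118, 2:209, 3:186, 4:4, 5:50, 6:203, 7:111, 8:16, 9:200, 10:179, 11:22, 12:64, 13:167, 14:83.
Giant-step multiplier: 118^(-15) ≡ 118^(210-15) = 118^195 ≡ 12 (mod 211).
Giant steps γ_i = 194·12^i mod 211: γ_0=194, γ_1=7, γ_2=84, γ_3=164, γ_4=69, γ_5=195, γ_6=19, γ_7=17, γ_8=204, γ_9=127, γ_10=47, γ_11=142, γ_12=16 (in table at j=8).
x = i·n + j = 12·15 + 8 = 188.
Check: 118^188 ≡ 194 (mod 211).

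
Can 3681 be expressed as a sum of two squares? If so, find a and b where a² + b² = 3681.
9² + 60² (a=9, b=60)

Factorization: 3681 = 3^2 × 409
By Fermat: n is sum of two squares iff every prime p ≡ 3 (mod 4) appears to even power.
All primes ≡ 3 (mod 4) appear to even power.
Search a = 0, 1, 2, … for 3681 - a² a perfect square: first hit at a = 9: 3681 - 81 = 3600 = 60².
3681 = 9² + 60² = 81 + 3600 ✓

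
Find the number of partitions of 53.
329931

p(n) counts ways to write n as a sum of positive integers (order ignored).
Euler's pentagonal recurrence: p(k) = p(k-1) + p(k-2) - p(k-5) - p(k-7) + p(k-12) + p(k-15) - ... (offsets j(3j∓1)/2, signs ++--, p(0)=1, p(<0)=0).
DP table for k = 0..52: p(0)=1, p(1)=1, p(2)=2, p(3)=3, p(4)=5, p(5)=7, p(6)=11, p(7)=15, p(8)=22, p(9)=30, p(10)=42, p(11)=56, p(12)=77, p(13)=101, p(14)=135, p(15)=176, p(16)=231, p(17)=297, p(18)=385, p(19)=490, p(20)=627, p(21)=792, p(22)=1002, p(23)=1255, p(24)=1575, p(25)=1958, p(26)=2436, p(27)=3010, p(28)=3718, p(29)=4565, p(30)=5604, p(31)=6842, p(32)=8349, p(33)=10143, p(34)=12310, p(35)=14883, p(36)=17977, p(37)=21637, p(38)=26015, p(39)=31185, p(40)=37338, p(41)=44583, p(42)=53174, p(43)=63261, p(44)=75175, p(45)=89134, p(46)=105558, p(47)=124754, p(48)=147273, p(49)=173525, p(50)=204226, p(51)=239943, p(52)=281589.
Final step: p(53) = p(52) + p(51) - p(48) - p(46) + p(41) + p(38) - p(31) - p(27) + p(18) + p(13) - p(2)
= 281589 + 239943 - 147273 - 105558 + 44583 + 26015 - 6842 - 3010 + 385 + 101 - 2
= 329931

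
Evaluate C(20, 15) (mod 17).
0

Using Lucas' theorem:
Write n=20 and k=15 in base 17:
n in base 17: [1, 3]
k in base 17: [0, 15]
C(20,15) mod 17 = ∏ C(n_i, k_i) mod 17
Digit binomials (mod 17): C(1,0) = 1; C(3,15) = 0 (k_i > n_i)
Product: 1 × 0 = 0 ≡ 0 (mod 17)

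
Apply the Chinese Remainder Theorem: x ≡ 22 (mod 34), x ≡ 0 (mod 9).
90

Using Chinese Remainder Theorem:
M = 34 × 9 = 306
M1 = 9, M2 = 34
y1 = 9^(-1) mod 34 = 19
y2 = 34^(-1) mod 9 = 4
x = (22×9×19 + 0×34×4) mod 306 = 90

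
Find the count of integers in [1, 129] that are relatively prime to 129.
84

129 = 3 × 43
φ(n) = n × ∏(1 - 1/p) for each prime p dividing n
φ(129) = 129 × (1 - 1/3) × (1 - 1/43) = 84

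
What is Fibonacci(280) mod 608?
587

Matrix identity: Q^n = [[F_(n+1), F_n], [F_n, F_(n-1)]] with Q = [[1,1],[1,0]].
n = 280 = 100011000₂. Square-and-multiply, entries mod 608:
Q^1 = [[1,1],[1,0]]
Q^2 = (Q^1)² = [[2,1],[1,1]]
Q^4 = (Q^2)² = [[5,3],[3,2]]
Q^8 = (Q^4)² = [[34,21],[21,13]]
Q^17 = (Q^8)²·Q = [[152,381],[381,379]]
Q^35 = (Q^17)²·Q = [[304,457],[457,455]]
Q^70 = (Q^35)² = [[305,303],[303,2]]
Q^140 = (Q^70)² = [[2,605],[605,5]]
Q^280 = (Q^140)² = [[13,587],[587,34]]
F_280 mod 608 = Q^280[0][1] = 587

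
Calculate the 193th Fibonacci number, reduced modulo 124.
109

Matrix identity: Q^n = [[F_(n+1), F_n], [F_n, F_(n-1)]] with Q = [[1,1],[1,0]].
n = 193 = 11000001₂. Square-and-multiply, entries mod 124:
Q^1 = [[1,1],[1,0]]
Q^3 = (Q^1)²·Q = [[3,2],[2,1]]
Q^6 = (Q^3)² = [[13,8],[8,5]]
Q^12 = (Q^6)² = [[109,20],[20,89]]
Q^24 = (Q^12)² = [[5,116],[116,13]]
Q^48 = (Q^24)² = [[89,104],[104,109]]
Q^96 = (Q^48)² = [[13,8],[8,5]]
Q^193 = (Q^96)²·Q = [[5,109],[109,20]]
F_193 mod 124 = Q^193[0][1] = 109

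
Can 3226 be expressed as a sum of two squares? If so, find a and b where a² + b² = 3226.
25² + 51² (a=25, b=51)

Factorization: 3226 = 2 × 1613
By Fermat: n is sum of two squares iff every prime p ≡ 3 (mod 4) appears to even power.
All primes ≡ 3 (mod 4) appear to even power.
Search a = 0, 1, 2, … for 3226 - a² a perfect square: first hit at a = 25: 3226 - 625 = 2601 = 51².
3226 = 25² + 51² = 625 + 2601 ✓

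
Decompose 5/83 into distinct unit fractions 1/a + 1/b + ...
1/17 + 1/706 + 1/996166

Greedy algorithm:
5/83: ceiling(83/5) = 17, use 1/17
2/1411: ceiling(1411/2) = 706, use 1/706
1/996166: ceiling(996166/1) = 996166, use 1/996166
Result: 5/83 = 1/17 + 1/706 + 1/996166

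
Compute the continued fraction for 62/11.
[5; 1, 1, 1, 3]

Euclidean algorithm steps:
62 = 5 × 11 + 7
11 = 1 × 7 + 4
7 = 1 × 4 + 3
4 = 1 × 3 + 1
3 = 3 × 1 + 0
Continued fraction: [5; 1, 1, 1, 3]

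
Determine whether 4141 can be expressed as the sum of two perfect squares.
35² + 54² (a=35, b=54)

Factorization: 4141 = 41 × 101
By Fermat: n is sum of two squares iff every prime p ≡ 3 (mod 4) appears to even power.
All primes ≡ 3 (mod 4) appear to even power.
Search a = 0, 1, 2, … for 4141 - a² a perfect square: first hit at a = 35: 4141 - 1225 = 2916 = 54².
4141 = 35² + 54² = 1225 + 2916 ✓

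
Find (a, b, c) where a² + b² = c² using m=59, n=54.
(565, 6372, 6397)

Euclid's formula: a = m² - n², b = 2mn, c = m² + n²
m = 59, n = 54
a = 59² - 54² = 3481 - 2916 = 565
b = 2 × 59 × 54 = 6372
c = 59² + 54² = 3481 + 2916 = 6397
Verification: 565² + 6372² = 319225 + 40602384 = 40921609 = 6397² ✓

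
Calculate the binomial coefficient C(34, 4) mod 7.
1

Using Lucas' theorem:
Write n=34 and k=4 in base 7:
n in base 7: [4, 6]
k in base 7: [0, 4]
C(34,4) mod 7 = ∏ C(n_i, k_i) mod 7
Digit binomials (mod 7): C(4,0) = 1; C(6,4) = 15 ≡ 1
Product: 1 × 1 = 1 ≡ 1 (mod 7)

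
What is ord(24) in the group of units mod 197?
49

197 is prime, so ord(24) divides φ(197) = 196.
Divisors of 196: 1, 2, 4, 7, 14, 28, 49, 98, 196.
Repeated squaring: 24^1 ≡ 24, 24^2 ≡ 182, 24^4 ≡ 28, 24^8 ≡ 193, 24^16 ≡ 16, 24^32 ≡ 59, 24^64 ≡ 132, 24^128 ≡ 88 (mod 197).
Test 24^d mod 197 for each divisor d in increasing order:
24^1 ≡ 24
24^2 ≡ 182
24^4 ≡ 28
24^7 = 24^4·24^2·24^1 ≡ 164
24^14 = 24^8·24^4·24^2 ≡ 104
24^28 = 24^16·24^8·24^4 ≡ 178
24^49 = 24^32·24^16·24^1 ≡ 1  ← first divisor giving 1
The order is 49.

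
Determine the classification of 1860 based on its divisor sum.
abundant

Proper divisors of 1860: sum = 1 + 2 + 3 + 4 + 5 + 6 + 10 + 12 + ... + 372 + 465 + 620 + 930 (23 divisors) = 3516
Since 3516 > 1860, 1860 is abundant.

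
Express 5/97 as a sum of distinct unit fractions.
1/20 + 1/647 + 1/1255180

Greedy algorithm:
5/97: ceiling(97/5) = 20, use 1/20
3/1940: ceiling(1940/3) = 647, use 1/647
1/1255180: ceiling(1255180/1) = 1255180, use 1/1255180
Result: 5/97 = 1/20 + 1/647 + 1/1255180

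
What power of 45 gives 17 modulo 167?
125

Baby-step giant-step with step n = ⌈√167⌉ = 13.
Baby steps 45^j mod 167 (j:value) for j=0..12: 0:1, 1:45, 2:21, 3:110, 4:107, 5:139, 6:76, 7:80, 8:93, 9:10, 10:116, 11:43, 12:98.
Giant-step multiplier: 45^(-13) ≡ 45^(166-13) = 45^153 ≡ 140 (mod 167).
Giant steps γ_i = 17·140^i mod 167: γ_0=17, γ_1=42, γ_2=35, γ_3=57, γ_4=131, γ_5=137, γ_6=142, γ_7=7, γ_8=145, γ_9=93 (in table at j=8).
x = i·n + j = 9·13 + 8 = 125.
Check: 45^125 ≡ 17 (mod 167).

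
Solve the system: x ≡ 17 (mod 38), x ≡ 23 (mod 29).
777

Using Chinese Remainder Theorem:
M = 38 × 29 = 1102
M1 = 29, M2 = 38
y1 = 29^(-1) mod 38 = 21
y2 = 38^(-1) mod 29 = 13
x = (17×29×21 + 23×38×13) mod 1102 = 777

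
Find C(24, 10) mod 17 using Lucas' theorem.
0

Using Lucas' theorem:
Write n=24 and k=10 in base 17:
n in base 17: [1, 7]
k in base 17: [0, 10]
C(24,10) mod 17 = ∏ C(n_i, k_i) mod 17
Digit binomials (mod 17): C(1,0) = 1; C(7,10) = 0 (k_i > n_i)
Product: 1 × 0 = 0 ≡ 0 (mod 17)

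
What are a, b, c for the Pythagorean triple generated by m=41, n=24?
(1105, 1968, 2257)

Euclid's formula: a = m² - n², b = 2mn, c = m² + n²
m = 41, n = 24
a = 41² - 24² = 1681 - 576 = 1105
b = 2 × 41 × 24 = 1968
c = 41² + 24² = 1681 + 576 = 2257
Verification: 1105² + 1968² = 1221025 + 3873024 = 5094049 = 2257² ✓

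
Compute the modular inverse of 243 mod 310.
37

gcd(243, 310) = 1, so the inverse exists.
Extended Euclidean algorithm on (310, 243):
310 = 1 × 243 + 67  ⟹  67 = (1)·310 + (-1)·243
243 = 3 × 67 + 42  ⟹  42 = (-3)·310 + (4)·243
67 = 1 × 42 + 25  ⟹  25 = (4)·310 + (-5)·243
42 = 1 × 25 + 17  ⟹  17 = (-7)·310 + (9)·243
25 = 1 × 17 + 8  ⟹  8 = (11)·310 + (-14)·243
17 = 2 × 8 + 1  ⟹  1 = (-29)·310 + (37)·243
So (37)·243 ≡ 1 (mod 310), i.e. 243^(-1) ≡ 37 (mod 310).
Check: 243 × 37 = 8991 ≡ 1 (mod 310)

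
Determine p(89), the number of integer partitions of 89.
49995925

p(n) counts ways to write n as a sum of positive integers (order ignored).
Euler's pentagonal recurrence: p(k) = p(k-1) + p(k-2) - p(k-5) - p(k-7) + p(k-12) + p(k-15) - ... (offsets j(3j∓1)/2, signs ++--, p(0)=1, p(<0)=0).
DP table for k = 0..88: p(0)=1, p(1)=1, p(2)=2, p(3)=3, p(4)=5, p(5)=7, p(6)=11, p(7)=15, p(8)=22, p(9)=30, p(10)=42, p(11)=56, p(12)=77, p(13)=101, p(14)=135, p(15)=176, p(16)=231, p(17)=297, p(18)=385, p(19)=490, p(20)=627, p(21)=792, p(22)=1002, p(23)=1255, p(24)=1575, p(25)=1958, p(26)=2436, p(27)=3010, p(28)=3718, p(29)=4565, p(30)=5604, p(31)=6842, p(32)=8349, p(33)=10143, p(34)=12310, p(35)=14883, p(36)=17977, p(37)=21637, p(38)=26015, p(39)=31185, p(40)=37338, p(41)=44583, p(42)=53174, p(43)=63261, p(44)=75175, p(45)=89134, p(46)=105558, p(47)=124754, p(48)=147273, p(49)=173525, p(50)=204226, p(51)=239943, p(52)=281589, p(53)=329931, p(54)=386155, p(55)=451276, p(56)=526823, p(57)=614154, p(58)=715220, p(59)=831820, p(60)=966467, p(61)=1121505, p(62)=1300156, p(63)=1505499, p(64)=1741630, p(65)=2012558, p(66)=2323520, p(67)=2679689, p(68)=3087735, p(69)=3554345, p(70)=4087968, p(71)=4697205, p(72)=5392783, p(73)=6185689, p(74)=7089500, p(75)=8118264, p(76)=9289091, p(77)=10619863, p(78)=12132164, p(79)=13848650, p(80)=15796476, p(81)=18004327, p(82)=20506255, p(83)=23338469, p(84)=26543660, p(85)=30167357, p(86)=34262962, p(87)=38887673, p(88)=44108109.
Final step: p(89) = p(88) + p(87) - p(84) - p(82) + p(77) + p(74) - p(67) - p(63) + p(54) + p(49) - p(38) - p(32) + p(19) + p(12)
= 44108109 + 38887673 - 26543660 - 20506255 + 10619863 + 7089500 - 2679689 - 1505499 + 386155 + 173525 - 26015 - 8349 + 490 + 77
= 49995925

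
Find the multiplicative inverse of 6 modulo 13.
11

gcd(6, 13) = 1, so the inverse exists.
Extended Euclidean algorithm on (13, 6):
13 = 2 × 6 + 1  ⟹  1 = (1)·13 + (-2)·6
So (-2)·6 ≡ 1 (mod 13), i.e. 6^(-1) ≡ -2 ≡ 11 (mod 13).
Check: 6 × 11 = 66 ≡ 1 (mod 13)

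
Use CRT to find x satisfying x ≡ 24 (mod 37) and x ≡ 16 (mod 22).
764

Using Chinese Remainder Theorem:
M = 37 × 22 = 814
M1 = 22, M2 = 37
y1 = 22^(-1) mod 37 = 32
y2 = 37^(-1) mod 22 = 3
x = (24×22×32 + 16×37×3) mod 814 = 764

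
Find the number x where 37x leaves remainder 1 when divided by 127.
103

gcd(37, 127) = 1, so the inverse exists.
Extended Euclidean algorithm on (127, 37):
127 = 3 × 37 + 16  ⟹  16 = (1)·127 + (-3)·37
37 = 2 × 16 + 5  ⟹  5 = (-2)·127 + (7)·37
16 = 3 × 5 + 1  ⟹  1 = (7)·127 + (-24)·37
So (-24)·37 ≡ 1 (mod 127), i.e. 37^(-1) ≡ -24 ≡ 103 (mod 127).
Check: 37 × 103 = 3811 ≡ 1 (mod 127)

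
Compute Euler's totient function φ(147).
84

147 = 3 × 7^2
φ(n) = n × ∏(1 - 1/p) for each prime p dividing n
φ(147) = 147 × (1 - 1/3) × (1 - 1/7) = 84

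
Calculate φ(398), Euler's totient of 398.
198

398 = 2 × 199
φ(n) = n × ∏(1 - 1/p) for each prime p dividing n
φ(398) = 398 × (1 - 1/2) × (1 - 1/199) = 198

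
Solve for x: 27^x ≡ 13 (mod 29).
18

Baby-step giant-step with step n = ⌈√29⌉ = 6.
Baby steps 27^j mod 29 (j:value) for j=0..5: 0:1, 1:27, 2:4, 3:21, 4:16, 5:26.
Giant-step multiplier: 27^(-6) ≡ 27^(28-6) = 27^22 ≡ 5 (mod 29).
Giant steps γ_i = 13·5^i mod 29: γ_0=13, γ_1=7, γ_2=6, γ_3=1 (in table at j=0).
x = i·n + j = 3·6 + 0 = 18.
Check: 27^18 ≡ 13 (mod 29).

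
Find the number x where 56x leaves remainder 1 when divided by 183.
134

gcd(56, 183) = 1, so the inverse exists.
Extended Euclidean algorithm on (183, 56):
183 = 3 × 56 + 15  ⟹  15 = (1)·183 + (-3)·56
56 = 3 × 15 + 11  ⟹  11 = (-3)·183 + (10)·56
15 = 1 × 11 + 4  ⟹  4 = (4)·183 + (-13)·56
11 = 2 × 4 + 3  ⟹  3 = (-11)·183 + (36)·56
4 = 1 × 3 + 1  ⟹  1 = (15)·183 + (-49)·56
So (-49)·56 ≡ 1 (mod 183), i.e. 56^(-1) ≡ -49 ≡ 134 (mod 183).
Check: 56 × 134 = 7504 ≡ 1 (mod 183)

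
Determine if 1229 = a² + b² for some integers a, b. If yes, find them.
2² + 35² (a=2, b=35)

Factorization: 1229 = 1229
By Fermat: n is sum of two squares iff every prime p ≡ 3 (mod 4) appears to even power.
All primes ≡ 3 (mod 4) appear to even power.
Search a = 0, 1, 2, … for 1229 - a² a perfect square: first hit at a = 2: 1229 - 4 = 1225 = 35².
1229 = 2² + 35² = 4 + 1225 ✓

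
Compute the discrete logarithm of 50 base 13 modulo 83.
71

Baby-step giant-step with step n = ⌈√83⌉ = 10.
Baby steps 13^j mod 83 (j:value) for j=0..9: 0:1, 1:13, 2:3, 3:39, 4:9, 5:34, 6:27, 7:19, 8:81, 9:57.
Giant-step multiplier: 13^(-10) ≡ 13^(82-10) = 13^72 ≡ 69 (mod 83).
Giant steps γ_i = 50·69^i mod 83: γ_0=50, γ_1=47, γ_2=6, γ_3=82, γ_4=14, γ_5=53, γ_6=5, γ_7=13 (in table at j=1).
x = i·n + j = 7·10 + 1 = 71.
Check: 13^71 ≡ 50 (mod 83).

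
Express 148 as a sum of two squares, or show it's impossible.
2² + 12² (a=2, b=12)

Factorization: 148 = 2^2 × 37
By Fermat: n is sum of two squares iff every prime p ≡ 3 (mod 4) appears to even power.
All primes ≡ 3 (mod 4) appear to even power.
Search a = 0, 1, 2, … for 148 - a² a perfect square: first hit at a = 2: 148 - 4 = 144 = 12².
148 = 2² + 12² = 4 + 144 ✓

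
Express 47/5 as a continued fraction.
[9; 2, 2]

Euclidean algorithm steps:
47 = 9 × 5 + 2
5 = 2 × 2 + 1
2 = 2 × 1 + 0
Continued fraction: [9; 2, 2]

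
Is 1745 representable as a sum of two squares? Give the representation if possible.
8² + 41² (a=8, b=41)

Factorization: 1745 = 5 × 349
By Fermat: n is sum of two squares iff every prime p ≡ 3 (mod 4) appears to even power.
All primes ≡ 3 (mod 4) appear to even power.
Search a = 0, 1, 2, … for 1745 - a² a perfect square: first hit at a = 8: 1745 - 64 = 1681 = 41².
1745 = 8² + 41² = 64 + 1681 ✓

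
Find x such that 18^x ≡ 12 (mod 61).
56

Baby-step giant-step with step n = ⌈√61⌉ = 8.
Baby steps 18^j mod 61 (j:value) for j=0..7: 0:1, 1:18, 2:19, 3:37, 4:56, 5:32, 6:27, 7:59.
Giant-step multiplier: 18^(-8) ≡ 18^(60-8) = 18^52 ≡ 22 (mod 61).
Giant steps γ_i = 12·22^i mod 61: γ_0=12, γ_1=20, γ_2=13, γ_3=42, γ_4=9, γ_5=15, γ_6=25, γ_7=1 (in table at j=0).
x = i·n + j = 7·8 + 0 = 56.
Check: 18^56 ≡ 12 (mod 61).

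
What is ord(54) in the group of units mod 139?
69

139 is prime, so ord(54) divides φ(139) = 138.
Divisors of 138: 1, 2, 3, 6, 23, 46, 69, 138.
Repeated squaring: 54^1 ≡ 54, 54^2 ≡ 136, 54^4 ≡ 9, 54^8 ≡ 81, 54^16 ≡ 28, 54^32 ≡ 89, 54^64 ≡ 137, 54^128 ≡ 4 (mod 139).
Test 54^d mod 139 for each divisor d in increasing order:
54^1 ≡ 54
54^2 ≡ 136
54^3 = 54^2·54^1 ≡ 116
54^6 = 54^4·54^2 ≡ 112
54^23 = 54^16·54^4·54^2·54^1 ≡ 42
54^46 = 54^32·54^8·54^4·54^2 ≡ 96
54^69 = 54^64·54^4·54^1 ≡ 1  ← first divisor giving 1
The order is 69.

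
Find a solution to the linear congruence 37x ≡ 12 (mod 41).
x ≡ 38 (mod 41)

gcd(37, 41) = 1, which divides 12, so solutions exist.
Find 37^(-1) mod 41 by the extended Euclidean algorithm:
41 = 1 × 37 + 4  ⟹  4 = (1)·41 + (-1)·37
37 = 9 × 4 + 1  ⟹  1 = (-9)·41 + (10)·37
So (10)·37 ≡ 1 (mod 41), i.e. 37^(-1) ≡ 10 (mod 41).
x ≡ 10 × 12 = 120 ≡ 38 (mod 41).
Check: 37 × 38 = 1406 ≡ 12 (mod 41).
Unique solution: x ≡ 38 (mod 41)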